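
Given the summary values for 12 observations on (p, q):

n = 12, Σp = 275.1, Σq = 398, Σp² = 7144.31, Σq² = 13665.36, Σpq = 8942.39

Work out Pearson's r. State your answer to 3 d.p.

r = (nΣpq − ΣpΣq) / √[(nΣp² − (Σp)²)(nΣq² − (Σq)²)]
Numerator: 12×8942.39 − 275.1×398 = -2181.12
Denominator: √[(85731.72 − 75680.01)(163984.32 − 158404)] = √[10051.71 × 5580.32] = 7489.4431
r = -2181.12 / 7489.4431 ≈ -0.291

-0.291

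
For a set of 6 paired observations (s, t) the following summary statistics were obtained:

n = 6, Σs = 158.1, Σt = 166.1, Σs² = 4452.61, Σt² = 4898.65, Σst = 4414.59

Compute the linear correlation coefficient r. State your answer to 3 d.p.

0.129

r = (nΣst − ΣsΣt) / √[(nΣs² − (Σs)²)(nΣt² − (Σt)²)]
Numerator: 6×4414.59 − 158.1×166.1 = 227.13
Denominator: √[(26715.66 − 24995.61)(29391.9 − 27589.21)] = √[1720.05 × 1802.69] = 1760.8853
r = 227.13 / 1760.8853 ≈ 0.129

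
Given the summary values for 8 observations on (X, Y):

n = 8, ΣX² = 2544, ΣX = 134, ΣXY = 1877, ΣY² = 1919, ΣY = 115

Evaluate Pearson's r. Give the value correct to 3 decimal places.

-0.175

r = (nΣXY − ΣXΣY) / √[(nΣX² − (ΣX)²)(nΣY² − (ΣY)²)]
Numerator: 8×1877 − 134×115 = -394
Denominator: √[(20352 − 17956)(15352 − 13225)] = √[2396 × 2127] = 2257.4968
r = -394 / 2257.4968 ≈ -0.175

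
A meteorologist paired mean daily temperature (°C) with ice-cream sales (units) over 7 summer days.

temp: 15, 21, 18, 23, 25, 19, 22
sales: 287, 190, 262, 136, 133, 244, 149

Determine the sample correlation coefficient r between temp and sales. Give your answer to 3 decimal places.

-0.962

n = 7, Σx = 143, Σy = 1401, Σx² = 2989, Σy² = 305035, Σxy = 27378
nΣxy − ΣxΣy = 191646 − 200343 = -8697
nΣx² − (Σx)² = 20923 − 20449 = 474; nΣy² − (Σy)² = 2135245 − 1962801 = 172444
r = -8697 / √(474 × 172444) = -8697 / 9040.9323 ≈ -0.962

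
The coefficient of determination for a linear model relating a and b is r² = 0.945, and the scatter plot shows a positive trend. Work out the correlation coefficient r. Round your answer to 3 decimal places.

|r| = √0.945 = 0.972
The association is positive, so r = 0.972.

0.972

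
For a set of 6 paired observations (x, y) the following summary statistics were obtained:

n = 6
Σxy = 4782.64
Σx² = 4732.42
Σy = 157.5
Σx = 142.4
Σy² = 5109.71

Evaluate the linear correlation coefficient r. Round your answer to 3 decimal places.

r = (nΣxy − ΣxΣy) / √[(nΣx² − (Σx)²)(nΣy² − (Σy)²)]
Numerator: 6×4782.64 − 142.4×157.5 = 6267.84
Denominator: √[(28394.52 − 20277.76)(30658.26 − 24806.25)] = √[8116.76 × 5852.01] = 6891.9780
r = 6267.84 / 6891.9780 ≈ 0.909

0.909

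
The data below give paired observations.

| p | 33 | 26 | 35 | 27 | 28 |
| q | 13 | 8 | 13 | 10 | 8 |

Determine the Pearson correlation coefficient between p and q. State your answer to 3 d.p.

n = 5, Σp = 149, Σq = 52, Σp² = 4503, Σq² = 566, Σpq = 1586
nΣpq − ΣpΣq = 7930 − 7748 = 182
nΣp² − (Σp)² = 22515 − 22201 = 314; nΣq² − (Σq)² = 2830 − 2704 = 126
r = 182 / √(314 × 126) = 182 / 198.9070 ≈ 0.915

0.915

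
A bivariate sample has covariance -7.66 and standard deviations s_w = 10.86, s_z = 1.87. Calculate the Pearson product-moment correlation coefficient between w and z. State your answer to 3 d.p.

-0.377

r = Cov(w,z) / (s_w · s_z) = -7.66 / (10.86 × 1.87)
  = -7.66 / 20.3082 ≈ -0.377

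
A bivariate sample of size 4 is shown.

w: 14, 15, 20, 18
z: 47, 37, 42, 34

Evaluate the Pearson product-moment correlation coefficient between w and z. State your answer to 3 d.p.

n = 4, Σw = 67, Σz = 160, Σw² = 1145, Σz² = 6498, Σwz = 2665
nΣwz − ΣwΣz = 10660 − 10720 = -60
nΣw² − (Σw)² = 4580 − 4489 = 91; nΣz² − (Σz)² = 25992 − 25600 = 392
r = -60 / √(91 × 392) = -60 / 188.8703 ≈ -0.318

-0.318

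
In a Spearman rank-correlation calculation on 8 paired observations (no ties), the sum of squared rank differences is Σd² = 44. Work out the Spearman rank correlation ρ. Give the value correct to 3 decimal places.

0.476

ρ = 1 − 6Σd² / [n(n²−1)] = 1 − 6×44 / (8×63)
  = 1 − 264/504 = 1 − 0.5238 ≈ 0.476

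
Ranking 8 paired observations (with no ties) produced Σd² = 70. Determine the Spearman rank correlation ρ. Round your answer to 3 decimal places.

0.167

ρ = 1 − 6Σd² / [n(n²−1)] = 1 − 6×70 / (8×63)
  = 1 − 420/504 = 1 − 0.8333 ≈ 0.167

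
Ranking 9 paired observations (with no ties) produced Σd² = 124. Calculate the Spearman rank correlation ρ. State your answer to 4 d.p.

ρ = 1 − 6Σd² / [n(n²−1)] = 1 − 6×124 / (9×80)
  = 1 − 744/720 = 1 − 1.03333 ≈ -0.0333

-0.0333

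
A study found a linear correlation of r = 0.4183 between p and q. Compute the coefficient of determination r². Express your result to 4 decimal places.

r² = (0.4183)² = 0.1750

0.1750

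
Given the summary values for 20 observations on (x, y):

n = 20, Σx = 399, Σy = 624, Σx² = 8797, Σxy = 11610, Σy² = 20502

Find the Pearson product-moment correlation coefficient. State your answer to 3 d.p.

-0.902

r = (nΣxy − ΣxΣy) / √[(nΣx² − (Σx)²)(nΣy² − (Σy)²)]
Numerator: 20×11610 − 399×624 = -16776
Denominator: √[(175940 − 159201)(410040 − 389376)] = √[16739 × 20664] = 18598.2444
r = -16776 / 18598.2444 ≈ -0.902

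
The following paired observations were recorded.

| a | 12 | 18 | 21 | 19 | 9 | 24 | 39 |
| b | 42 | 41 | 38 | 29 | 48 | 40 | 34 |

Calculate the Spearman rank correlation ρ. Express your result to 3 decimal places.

-0.750

Rank a: 2, 3, 5, 4, 1, 6, 7
Rank b: 6, 5, 3, 1, 7, 4, 2
d = rank(a) − rank(b): -4, -2, 2, 3, -6, 2, 5; Σd² = 98
ρ = 1 − 6Σd² / [n(n²−1)] = 1 − 6×98 / (7×48) = 1 − 588/336 ≈ -0.750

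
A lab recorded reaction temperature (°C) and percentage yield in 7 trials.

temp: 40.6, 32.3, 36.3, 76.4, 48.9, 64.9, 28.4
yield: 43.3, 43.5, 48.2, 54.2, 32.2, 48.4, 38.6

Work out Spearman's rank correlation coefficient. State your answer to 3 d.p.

Rank temp: 4, 2, 3, 7, 5, 6, 1
Rank yield: 3, 4, 5, 7, 1, 6, 2
d = rank(temp) − rank(yield): 1, -2, -2, 0, 4, 0, -1; Σd² = 26
ρ = 1 − 6Σd² / [n(n²−1)] = 1 − 6×26 / (7×48) = 1 − 156/336 ≈ 0.536

0.536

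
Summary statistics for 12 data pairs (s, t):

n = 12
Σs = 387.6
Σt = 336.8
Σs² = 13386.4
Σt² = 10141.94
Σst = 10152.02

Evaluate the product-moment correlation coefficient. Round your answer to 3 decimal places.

-0.940

r = (nΣst − ΣsΣt) / √[(nΣs² − (Σs)²)(nΣt² − (Σt)²)]
Numerator: 12×10152.02 − 387.6×336.8 = -8719.44
Denominator: √[(160636.8 − 150233.76)(121703.28 − 113434.24)] = √[10403.04 × 8269.04] = 9274.8668
r = -8719.44 / 9274.8668 ≈ -0.940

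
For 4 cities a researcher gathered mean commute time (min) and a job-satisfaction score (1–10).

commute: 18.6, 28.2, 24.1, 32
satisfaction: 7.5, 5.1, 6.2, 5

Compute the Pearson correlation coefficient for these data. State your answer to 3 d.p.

n = 4, Σx = 102.9, Σy = 23.8, Σx² = 2746.01, Σy² = 145.7, Σxy = 592.74
nΣxy − ΣxΣy = 2370.96 − 2449.02 = -78.06
nΣx² − (Σx)² = 10984.04 − 10588.41 = 395.63; nΣy² − (Σy)² = 582.8 − 566.44 = 16.36
r = -78.06 / √(395.63 × 16.36) = -78.06 / 80.4519 ≈ -0.970

-0.970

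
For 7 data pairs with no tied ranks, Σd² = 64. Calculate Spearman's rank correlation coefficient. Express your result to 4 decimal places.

ρ = 1 − 6Σd² / [n(n²−1)] = 1 − 6×64 / (7×48)
  = 1 − 384/336 = 1 − 1.14286 ≈ -0.1429

-0.1429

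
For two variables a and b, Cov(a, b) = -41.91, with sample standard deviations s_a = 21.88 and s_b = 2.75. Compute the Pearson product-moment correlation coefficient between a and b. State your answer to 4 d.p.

-0.6965

r = Cov(a,b) / (s_a · s_b) = -41.91 / (21.88 × 2.75)
  = -41.91 / 60.1700 ≈ -0.6965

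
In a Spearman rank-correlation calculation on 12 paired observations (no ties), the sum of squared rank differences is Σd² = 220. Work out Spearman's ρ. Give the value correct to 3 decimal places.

ρ = 1 − 6Σd² / [n(n²−1)] = 1 − 6×220 / (12×143)
  = 1 − 1320/1716 = 1 − 0.7692 ≈ 0.231

0.231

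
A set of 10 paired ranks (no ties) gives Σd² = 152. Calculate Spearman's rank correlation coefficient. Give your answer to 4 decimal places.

0.0788

ρ = 1 − 6Σd² / [n(n²−1)] = 1 − 6×152 / (10×99)
  = 1 − 912/990 = 1 − 0.92121 ≈ 0.0788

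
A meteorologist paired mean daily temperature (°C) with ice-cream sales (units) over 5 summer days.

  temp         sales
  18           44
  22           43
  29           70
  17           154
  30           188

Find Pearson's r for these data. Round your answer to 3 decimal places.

n = 5, Σx = 116, Σy = 499, Σx² = 2838, Σy² = 67745, Σxy = 12026
nΣxy − ΣxΣy = 60130 − 57884 = 2246
nΣx² − (Σx)² = 14190 − 13456 = 734; nΣy² − (Σy)² = 338725 − 249001 = 89724
r = 2246 / √(734 × 89724) = 2246 / 8115.2582 ≈ 0.277

0.277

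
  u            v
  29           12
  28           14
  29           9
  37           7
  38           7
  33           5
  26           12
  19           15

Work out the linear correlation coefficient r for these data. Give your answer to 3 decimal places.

-0.841

n = 8, Σu = 239, Σv = 81, Σu² = 7405, Σv² = 913, Σuv = 2288
nΣuv − ΣuΣv = 18304 − 19359 = -1055
nΣu² − (Σu)² = 59240 − 57121 = 2119; nΣv² − (Σv)² = 7304 − 6561 = 743
r = -1055 / √(2119 × 743) = -1055 / 1254.7577 ≈ -0.841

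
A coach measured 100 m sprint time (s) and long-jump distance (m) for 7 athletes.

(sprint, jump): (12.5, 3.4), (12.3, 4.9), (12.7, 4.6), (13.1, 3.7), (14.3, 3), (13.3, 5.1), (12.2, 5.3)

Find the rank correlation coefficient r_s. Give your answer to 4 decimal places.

Rank sprint: 3, 2, 4, 5, 7, 6, 1
Rank jump: 2, 5, 4, 3, 1, 6, 7
d = rank(sprint) − rank(jump): 1, -3, 0, 2, 6, 0, -6; Σd² = 86
ρ = 1 − 6Σd² / [n(n²−1)] = 1 − 6×86 / (7×48) = 1 − 516/336 ≈ -0.5357

-0.5357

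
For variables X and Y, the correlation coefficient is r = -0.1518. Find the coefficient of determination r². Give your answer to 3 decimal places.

r² = (-0.1518)² = 0.023

0.023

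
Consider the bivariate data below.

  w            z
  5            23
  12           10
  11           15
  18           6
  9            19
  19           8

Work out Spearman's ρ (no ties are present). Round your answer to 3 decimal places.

Rank w: 1, 4, 3, 5, 2, 6
Rank z: 6, 3, 4, 1, 5, 2
d = rank(w) − rank(z): -5, 1, -1, 4, -3, 4; Σd² = 68
ρ = 1 − 6Σd² / [n(n²−1)] = 1 − 6×68 / (6×35) = 1 − 408/210 ≈ -0.943

-0.943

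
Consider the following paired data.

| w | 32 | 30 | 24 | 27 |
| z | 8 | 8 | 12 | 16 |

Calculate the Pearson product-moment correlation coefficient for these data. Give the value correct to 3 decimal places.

-0.671

n = 4, Σw = 113, Σz = 44, Σw² = 3229, Σz² = 528, Σwz = 1216
nΣwz − ΣwΣz = 4864 − 4972 = -108
nΣw² − (Σw)² = 12916 − 12769 = 147; nΣz² − (Σz)² = 2112 − 1936 = 176
r = -108 / √(147 × 176) = -108 / 160.8478 ≈ -0.671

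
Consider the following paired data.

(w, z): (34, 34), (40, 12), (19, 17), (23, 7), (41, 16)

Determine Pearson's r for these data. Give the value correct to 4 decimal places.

n = 5, Σw = 157, Σz = 86, Σw² = 5327, Σz² = 1894, Σwz = 2776
nΣwz − ΣwΣz = 13880 − 13502 = 378
nΣw² − (Σw)² = 26635 − 24649 = 1986; nΣz² − (Σz)² = 9470 − 7396 = 2074
r = 378 / √(1986 × 2074) = 378 / 2029.5231 ≈ 0.1863

0.1863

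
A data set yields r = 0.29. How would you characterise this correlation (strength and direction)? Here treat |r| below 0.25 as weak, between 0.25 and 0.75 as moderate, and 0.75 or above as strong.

moderate positive

r = 0.29 > 0 so the relationship is positive.
|r| = 0.29, which falls in the moderate range.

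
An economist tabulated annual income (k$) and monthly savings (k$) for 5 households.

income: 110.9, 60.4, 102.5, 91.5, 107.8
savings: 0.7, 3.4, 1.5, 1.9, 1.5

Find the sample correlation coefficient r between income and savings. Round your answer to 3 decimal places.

n = 5, Σx = 473.1, Σy = 9, Σx² = 46446.31, Σy² = 20.16, Σxy = 772.29
nΣxy − ΣxΣy = 3861.45 − 4257.9 = -396.45
nΣx² − (Σx)² = 232231.55 − 223823.61 = 8407.94; nΣy² − (Σy)² = 100.8 − 81 = 19.8
r = -396.45 / √(8407.94 × 19.8) = -396.45 / 408.0162 ≈ -0.972

-0.972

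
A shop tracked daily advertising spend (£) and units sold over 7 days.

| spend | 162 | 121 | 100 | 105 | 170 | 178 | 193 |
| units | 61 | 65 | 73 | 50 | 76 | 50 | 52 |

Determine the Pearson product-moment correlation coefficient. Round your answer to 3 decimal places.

n = 7, Σx = 1029, Σy = 427, Σx² = 159743, Σy² = 26755, Σxy = 62153
nΣxy − ΣxΣy = 435071 − 439383 = -4312
nΣx² − (Σx)² = 1118201 − 1058841 = 59360; nΣy² − (Σy)² = 187285 − 182329 = 4956
r = -4312 / √(59360 × 4956) = -4312 / 17151.9142 ≈ -0.251

-0.251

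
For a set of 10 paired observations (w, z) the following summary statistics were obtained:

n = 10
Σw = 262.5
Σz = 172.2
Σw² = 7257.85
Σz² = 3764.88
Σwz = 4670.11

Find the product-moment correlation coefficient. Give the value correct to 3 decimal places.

0.277

r = (nΣwz − ΣwΣz) / √[(nΣw² − (Σw)²)(nΣz² − (Σz)²)]
Numerator: 10×4670.11 − 262.5×172.2 = 1498.6
Denominator: √[(72578.5 − 68906.25)(37648.8 − 29652.84)] = √[3672.25 × 7995.96] = 5418.7788
r = 1498.6 / 5418.7788 ≈ 0.277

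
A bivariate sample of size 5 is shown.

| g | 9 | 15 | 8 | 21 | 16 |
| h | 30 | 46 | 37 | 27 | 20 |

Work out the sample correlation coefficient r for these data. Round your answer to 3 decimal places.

-0.306

n = 5, Σg = 69, Σh = 160, Σg² = 1067, Σh² = 5514, Σgh = 2143
nΣgh − ΣgΣh = 10715 − 11040 = -325
nΣg² − (Σg)² = 5335 − 4761 = 574; nΣh² − (Σh)² = 27570 − 25600 = 1970
r = -325 / √(574 × 1970) = -325 / 1063.3814 ≈ -0.306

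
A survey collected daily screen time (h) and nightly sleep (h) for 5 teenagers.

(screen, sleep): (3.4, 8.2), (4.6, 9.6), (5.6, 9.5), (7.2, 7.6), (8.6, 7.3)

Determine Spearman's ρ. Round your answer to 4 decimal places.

-0.7000

Rank screen: 1, 2, 3, 4, 5
Rank sleep: 3, 5, 4, 2, 1
d = rank(screen) − rank(sleep): -2, -3, -1, 2, 4; Σd² = 34
ρ = 1 − 6Σd² / [n(n²−1)] = 1 − 6×34 / (5×24) = 1 − 204/120 ≈ -0.7000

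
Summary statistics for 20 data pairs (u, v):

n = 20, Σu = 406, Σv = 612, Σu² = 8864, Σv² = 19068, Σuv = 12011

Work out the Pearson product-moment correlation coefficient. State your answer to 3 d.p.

-0.896

r = (nΣuv − ΣuΣv) / √[(nΣu² − (Σu)²)(nΣv² − (Σv)²)]
Numerator: 20×12011 − 406×612 = -8252
Denominator: √[(177280 − 164836)(381360 − 374544)] = √[12444 × 6816] = 9209.6853
r = -8252 / 9209.6853 ≈ -0.896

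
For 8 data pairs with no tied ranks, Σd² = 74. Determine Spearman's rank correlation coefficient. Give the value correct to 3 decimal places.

0.119

ρ = 1 − 6Σd² / [n(n²−1)] = 1 − 6×74 / (8×63)
  = 1 − 444/504 = 1 − 0.8810 ≈ 0.119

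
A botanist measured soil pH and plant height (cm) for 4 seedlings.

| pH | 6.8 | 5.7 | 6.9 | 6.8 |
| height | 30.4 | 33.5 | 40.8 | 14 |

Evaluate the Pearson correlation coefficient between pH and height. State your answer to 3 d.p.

n = 4, Σx = 26.2, Σy = 118.7, Σx² = 172.58, Σy² = 3907.05, Σxy = 774.39
nΣxy − ΣxΣy = 3097.56 − 3109.94 = -12.38
nΣx² − (Σx)² = 690.32 − 686.44 = 3.88; nΣy² − (Σy)² = 15628.2 − 14089.69 = 1538.51
r = -12.38 / √(3.88 × 1538.51) = -12.38 / 77.2620 ≈ -0.160

-0.160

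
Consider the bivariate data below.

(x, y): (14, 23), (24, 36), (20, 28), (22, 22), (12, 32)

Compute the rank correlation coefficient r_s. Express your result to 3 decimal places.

Rank x: 2, 5, 3, 4, 1
Rank y: 2, 5, 3, 1, 4
d = rank(x) − rank(y): 0, 0, 0, 3, -3; Σd² = 18
ρ = 1 − 6Σd² / [n(n²−1)] = 1 − 6×18 / (5×24) = 1 − 108/120 ≈ 0.100

0.100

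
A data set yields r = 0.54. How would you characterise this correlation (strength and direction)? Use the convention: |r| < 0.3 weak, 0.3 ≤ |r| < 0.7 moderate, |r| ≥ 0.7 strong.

r = 0.54 > 0 so the relationship is positive.
|r| = 0.54, which falls in the moderate range.

moderate positive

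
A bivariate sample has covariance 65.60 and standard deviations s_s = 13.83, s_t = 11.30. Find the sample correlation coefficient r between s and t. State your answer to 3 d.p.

0.420

r = Cov(s,t) / (s_s · s_t) = 65.60 / (13.83 × 11.30)
  = 65.60 / 156.2790 ≈ 0.420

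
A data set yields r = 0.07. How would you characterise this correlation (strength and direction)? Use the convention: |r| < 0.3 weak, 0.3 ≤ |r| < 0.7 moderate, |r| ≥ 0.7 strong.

r = 0.07 > 0 so the relationship is positive.
|r| = 0.07, which falls in the weak range.

weak positive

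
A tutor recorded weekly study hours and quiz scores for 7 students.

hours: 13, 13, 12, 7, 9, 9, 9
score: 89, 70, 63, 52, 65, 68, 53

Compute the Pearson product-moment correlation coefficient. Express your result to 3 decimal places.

n = 7, Σx = 72, Σy = 460, Σx² = 774, Σy² = 31152, Σxy = 4861
nΣxy − ΣxΣy = 34027 − 33120 = 907
nΣx² − (Σx)² = 5418 − 5184 = 234; nΣy² − (Σy)² = 218064 − 211600 = 6464
r = 907 / √(234 × 6464) = 907 / 1229.8683 ≈ 0.737

0.737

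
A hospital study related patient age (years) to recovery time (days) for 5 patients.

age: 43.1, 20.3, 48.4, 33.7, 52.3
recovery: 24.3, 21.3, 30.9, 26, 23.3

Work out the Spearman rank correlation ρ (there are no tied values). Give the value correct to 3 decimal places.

0.300

Rank age: 3, 1, 4, 2, 5
Rank recovery: 3, 1, 5, 4, 2
d = rank(age) − rank(recovery): 0, 0, -1, -2, 3; Σd² = 14
ρ = 1 − 6Σd² / [n(n²−1)] = 1 − 6×14 / (5×24) = 1 − 84/120 ≈ 0.300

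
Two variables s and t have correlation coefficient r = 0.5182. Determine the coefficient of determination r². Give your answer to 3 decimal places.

0.269

r² = (0.5182)² = 0.269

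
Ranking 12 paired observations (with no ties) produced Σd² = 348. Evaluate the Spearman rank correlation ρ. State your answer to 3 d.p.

ρ = 1 − 6Σd² / [n(n²−1)] = 1 − 6×348 / (12×143)
  = 1 − 2088/1716 = 1 − 1.2168 ≈ -0.217

-0.217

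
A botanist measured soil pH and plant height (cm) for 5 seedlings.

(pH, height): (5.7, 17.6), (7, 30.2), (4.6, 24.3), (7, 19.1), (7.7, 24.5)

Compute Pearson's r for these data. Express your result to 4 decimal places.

n = 5, Σx = 32, Σy = 115.7, Σx² = 210.94, Σy² = 2777.35, Σxy = 745.85
nΣxy − ΣxΣy = 3729.25 − 3702.4 = 26.85
nΣx² − (Σx)² = 1054.7 − 1024 = 30.7; nΣy² − (Σy)² = 13886.75 − 13386.49 = 500.26
r = 26.85 / √(30.7 × 500.26) = 26.85 / 123.9273 ≈ 0.2167

0.2167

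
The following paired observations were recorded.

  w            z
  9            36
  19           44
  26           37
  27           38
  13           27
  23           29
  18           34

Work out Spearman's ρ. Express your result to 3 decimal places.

0.464

Rank w: 1, 4, 6, 7, 2, 5, 3
Rank z: 4, 7, 5, 6, 1, 2, 3
d = rank(w) − rank(z): -3, -3, 1, 1, 1, 3, 0; Σd² = 30
ρ = 1 − 6Σd² / [n(n²−1)] = 1 − 6×30 / (7×48) = 1 − 180/336 ≈ 0.464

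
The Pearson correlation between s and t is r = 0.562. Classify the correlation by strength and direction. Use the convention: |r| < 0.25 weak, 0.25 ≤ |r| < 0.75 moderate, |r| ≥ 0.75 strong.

moderate positive

r = 0.562 > 0 so the relationship is positive.
|r| = 0.562, which falls in the moderate range.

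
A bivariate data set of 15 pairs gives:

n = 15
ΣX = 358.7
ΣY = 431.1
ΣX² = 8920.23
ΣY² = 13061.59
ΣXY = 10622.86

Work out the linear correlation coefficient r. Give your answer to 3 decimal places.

0.654

r = (nΣXY − ΣXΣY) / √[(nΣX² − (ΣX)²)(nΣY² − (ΣY)²)]
Numerator: 15×10622.86 − 358.7×431.1 = 4707.33
Denominator: √[(133803.45 − 128665.69)(195923.85 − 185847.21)] = √[5137.76 × 10076.64] = 7195.2316
r = 4707.33 / 7195.2316 ≈ 0.654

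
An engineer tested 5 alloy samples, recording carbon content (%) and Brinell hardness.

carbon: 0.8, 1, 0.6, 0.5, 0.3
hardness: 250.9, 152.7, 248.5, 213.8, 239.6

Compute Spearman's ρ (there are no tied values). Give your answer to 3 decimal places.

Rank carbon: 4, 5, 3, 2, 1
Rank hardness: 5, 1, 4, 2, 3
d = rank(carbon) − rank(hardness): -1, 4, -1, 0, -2; Σd² = 22
ρ = 1 − 6Σd² / [n(n²−1)] = 1 − 6×22 / (5×24) = 1 − 132/120 ≈ -0.100

-0.100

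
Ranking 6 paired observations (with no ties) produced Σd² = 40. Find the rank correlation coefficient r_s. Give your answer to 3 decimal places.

-0.143

ρ = 1 − 6Σd² / [n(n²−1)] = 1 − 6×40 / (6×35)
  = 1 − 240/210 = 1 − 1.1429 ≈ -0.143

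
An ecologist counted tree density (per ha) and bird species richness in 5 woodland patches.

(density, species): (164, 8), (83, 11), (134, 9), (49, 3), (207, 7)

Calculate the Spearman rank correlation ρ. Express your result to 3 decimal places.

0.000

Rank density: 4, 2, 3, 1, 5
Rank species: 3, 5, 4, 1, 2
d = rank(density) − rank(species): 1, -3, -1, 0, 3; Σd² = 20
ρ = 1 − 6Σd² / [n(n²−1)] = 1 − 6×20 / (5×24) = 1 − 120/120 ≈ 0.000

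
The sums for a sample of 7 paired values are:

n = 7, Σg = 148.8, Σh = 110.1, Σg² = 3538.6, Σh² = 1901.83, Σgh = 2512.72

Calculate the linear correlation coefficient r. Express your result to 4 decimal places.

0.6817

r = (nΣgh − ΣgΣh) / √[(nΣg² − (Σg)²)(nΣh² − (Σh)²)]
Numerator: 7×2512.72 − 148.8×110.1 = 1206.16
Denominator: √[(24770.2 − 22141.44)(13312.81 − 12122.01)] = √[2628.76 × 1190.8] = 1769.2731
r = 1206.16 / 1769.2731 ≈ 0.6817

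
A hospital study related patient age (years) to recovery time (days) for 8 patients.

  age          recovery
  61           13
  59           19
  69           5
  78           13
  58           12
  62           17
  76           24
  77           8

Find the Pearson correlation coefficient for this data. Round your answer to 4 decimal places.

n = 8, Σx = 540, Σy = 111, Σx² = 36960, Σy² = 1797, Σxy = 7463
nΣxy − ΣxΣy = 59704 − 59940 = -236
nΣx² − (Σx)² = 295680 − 291600 = 4080; nΣy² − (Σy)² = 14376 − 12321 = 2055
r = -236 / √(4080 × 2055) = -236 / 2895.5828 ≈ -0.0815

-0.0815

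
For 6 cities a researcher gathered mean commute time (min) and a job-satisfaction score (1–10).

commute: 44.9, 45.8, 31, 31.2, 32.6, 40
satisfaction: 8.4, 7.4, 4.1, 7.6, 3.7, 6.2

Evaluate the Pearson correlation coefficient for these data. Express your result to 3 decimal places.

n = 6, Σx = 225.5, Σy = 37.4, Σx² = 8710.85, Σy² = 252.02, Σxy = 1448.92
nΣxy − ΣxΣy = 8693.52 − 8433.7 = 259.82
nΣx² − (Σx)² = 52265.1 − 50850.25 = 1414.85; nΣy² − (Σy)² = 1512.12 − 1398.76 = 113.36
r = 259.82 / √(1414.85 × 113.36) = 259.82 / 400.4840 ≈ 0.649

0.649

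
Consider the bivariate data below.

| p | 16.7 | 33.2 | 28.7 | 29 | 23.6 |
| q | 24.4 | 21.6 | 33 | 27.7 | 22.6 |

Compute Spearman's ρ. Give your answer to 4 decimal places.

-0.2000

Rank p: 1, 5, 3, 4, 2
Rank q: 3, 1, 5, 4, 2
d = rank(p) − rank(q): -2, 4, -2, 0, 0; Σd² = 24
ρ = 1 − 6Σd² / [n(n²−1)] = 1 − 6×24 / (5×24) = 1 − 144/120 ≈ -0.2000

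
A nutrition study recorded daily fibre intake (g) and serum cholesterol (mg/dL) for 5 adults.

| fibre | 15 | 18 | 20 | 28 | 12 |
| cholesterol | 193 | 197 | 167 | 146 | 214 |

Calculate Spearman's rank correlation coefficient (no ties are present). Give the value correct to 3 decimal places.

-0.900

Rank fibre: 2, 3, 4, 5, 1
Rank cholesterol: 3, 4, 2, 1, 5
d = rank(fibre) − rank(cholesterol): -1, -1, 2, 4, -4; Σd² = 38
ρ = 1 − 6Σd² / [n(n²−1)] = 1 − 6×38 / (5×24) = 1 − 228/120 ≈ -0.900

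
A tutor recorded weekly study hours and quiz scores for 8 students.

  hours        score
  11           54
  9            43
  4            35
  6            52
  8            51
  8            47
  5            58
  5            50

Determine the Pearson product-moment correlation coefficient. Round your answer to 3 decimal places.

0.226

n = 8, Σx = 56, Σy = 390, Σx² = 432, Σy² = 19368, Σxy = 2757
nΣxy − ΣxΣy = 22056 − 21840 = 216
nΣx² − (Σx)² = 3456 − 3136 = 320; nΣy² − (Σy)² = 154944 − 152100 = 2844
r = 216 / √(320 × 2844) = 216 / 953.9811 ≈ 0.226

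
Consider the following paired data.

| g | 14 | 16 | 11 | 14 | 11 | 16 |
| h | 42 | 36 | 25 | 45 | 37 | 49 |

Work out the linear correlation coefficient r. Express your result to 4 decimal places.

n = 6, Σg = 82, Σh = 234, Σg² = 1146, Σh² = 9480, Σgh = 3260
nΣgh − ΣgΣh = 19560 − 19188 = 372
nΣg² − (Σg)² = 6876 − 6724 = 152; nΣh² − (Σh)² = 56880 − 54756 = 2124
r = 372 / √(152 × 2124) = 372 / 568.1971 ≈ 0.6547

0.6547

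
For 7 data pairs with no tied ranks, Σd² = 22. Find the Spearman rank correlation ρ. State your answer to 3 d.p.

0.607

ρ = 1 − 6Σd² / [n(n²−1)] = 1 − 6×22 / (7×48)
  = 1 − 132/336 = 1 − 0.3929 ≈ 0.607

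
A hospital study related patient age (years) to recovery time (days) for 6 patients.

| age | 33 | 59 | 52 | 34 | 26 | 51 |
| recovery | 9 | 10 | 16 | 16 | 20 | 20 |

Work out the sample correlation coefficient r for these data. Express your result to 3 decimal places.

-0.206

n = 6, Σx = 255, Σy = 91, Σx² = 11707, Σy² = 1493, Σxy = 3803
nΣxy − ΣxΣy = 22818 − 23205 = -387
nΣx² − (Σx)² = 70242 − 65025 = 5217; nΣy² − (Σy)² = 8958 − 8281 = 677
r = -387 / √(5217 × 677) = -387 / 1879.3374 ≈ -0.206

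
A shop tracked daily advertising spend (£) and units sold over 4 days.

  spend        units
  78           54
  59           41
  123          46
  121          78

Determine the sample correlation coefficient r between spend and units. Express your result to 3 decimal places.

0.553

n = 4, Σx = 381, Σy = 219, Σx² = 39335, Σy² = 12797, Σxy = 21727
nΣxy − ΣxΣy = 86908 − 83439 = 3469
nΣx² − (Σx)² = 157340 − 145161 = 12179; nΣy² − (Σy)² = 51188 − 47961 = 3227
r = 3469 / √(12179 × 3227) = 3469 / 6269.1015 ≈ 0.553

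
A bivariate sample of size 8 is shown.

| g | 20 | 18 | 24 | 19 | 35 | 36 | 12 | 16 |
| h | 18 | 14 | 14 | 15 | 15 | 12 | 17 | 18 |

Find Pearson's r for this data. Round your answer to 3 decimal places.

-0.657

n = 8, Σg = 180, Σh = 123, Σg² = 4582, Σh² = 1923, Σgh = 2682
nΣgh − ΣgΣh = 21456 − 22140 = -684
nΣg² − (Σg)² = 36656 − 32400 = 4256; nΣh² − (Σh)² = 15384 − 15129 = 255
r = -684 / √(4256 × 255) = -684 / 1041.7677 ≈ -0.657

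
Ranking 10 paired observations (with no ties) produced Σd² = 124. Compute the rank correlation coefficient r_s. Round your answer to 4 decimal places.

ρ = 1 − 6Σd² / [n(n²−1)] = 1 − 6×124 / (10×99)
  = 1 − 744/990 = 1 − 0.75152 ≈ 0.2485

0.2485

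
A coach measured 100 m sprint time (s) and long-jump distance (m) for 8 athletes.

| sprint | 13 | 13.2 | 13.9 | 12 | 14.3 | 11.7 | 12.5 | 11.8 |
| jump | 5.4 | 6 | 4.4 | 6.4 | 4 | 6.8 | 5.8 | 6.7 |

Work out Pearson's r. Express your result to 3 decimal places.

n = 8, Σx = 102.4, Σy = 45.5, Σx² = 1317.32, Σy² = 266.25, Σxy = 575.68
nΣxy − ΣxΣy = 4605.44 − 4659.2 = -53.76
nΣx² − (Σx)² = 10538.56 − 10485.76 = 52.8; nΣy² − (Σy)² = 2130 − 2070.25 = 59.75
r = -53.76 / √(52.8 × 59.75) = -53.76 / 56.1676 ≈ -0.957

-0.957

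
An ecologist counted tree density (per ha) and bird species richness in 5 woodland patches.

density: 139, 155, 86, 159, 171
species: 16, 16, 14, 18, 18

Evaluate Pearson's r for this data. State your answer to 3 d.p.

0.914

n = 5, Σx = 710, Σy = 82, Σx² = 105264, Σy² = 1356, Σxy = 11848
nΣxy − ΣxΣy = 59240 − 58220 = 1020
nΣx² − (Σx)² = 526320 − 504100 = 22220; nΣy² − (Σy)² = 6780 − 6724 = 56
r = 1020 / √(22220 × 56) = 1020 / 1115.4909 ≈ 0.914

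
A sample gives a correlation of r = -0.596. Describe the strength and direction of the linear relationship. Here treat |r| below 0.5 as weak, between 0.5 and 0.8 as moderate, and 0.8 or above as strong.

r = -0.596 < 0 so the relationship is negative.
|r| = 0.596, which falls in the moderate range.

moderate negative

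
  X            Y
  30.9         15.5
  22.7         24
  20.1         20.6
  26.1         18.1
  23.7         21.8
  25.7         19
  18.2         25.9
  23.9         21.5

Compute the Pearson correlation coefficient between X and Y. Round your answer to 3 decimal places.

n = 8, ΣX = 191.3, ΣY = 166.4, ΣX² = 4679.95, ΣY² = 3537.52, ΣXY = 3900.41
nΣXY − ΣXΣY = 31203.28 − 31832.32 = -629.04
nΣX² − (ΣX)² = 37439.6 − 36595.69 = 843.91; nΣY² − (ΣY)² = 28300.16 − 27688.96 = 611.2
r = -629.04 / √(843.91 × 611.2) = -629.04 / 718.1906 ≈ -0.876

-0.876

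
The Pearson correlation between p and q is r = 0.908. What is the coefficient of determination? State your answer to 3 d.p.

0.824

r² = (0.908)² = 0.824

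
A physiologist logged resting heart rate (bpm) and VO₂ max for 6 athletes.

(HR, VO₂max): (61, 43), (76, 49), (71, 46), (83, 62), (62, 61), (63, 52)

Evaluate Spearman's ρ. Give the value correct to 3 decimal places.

0.486

Rank HR: 1, 5, 4, 6, 2, 3
Rank VO₂max: 1, 3, 2, 6, 5, 4
d = rank(HR) − rank(VO₂max): 0, 2, 2, 0, -3, -1; Σd² = 18
ρ = 1 − 6Σd² / [n(n²−1)] = 1 − 6×18 / (6×35) = 1 − 108/210 ≈ 0.486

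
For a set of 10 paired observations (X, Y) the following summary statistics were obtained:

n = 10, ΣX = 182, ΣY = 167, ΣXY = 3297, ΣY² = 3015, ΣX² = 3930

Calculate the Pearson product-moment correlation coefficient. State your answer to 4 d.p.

r = (nΣXY − ΣXΣY) / √[(nΣX² − (ΣX)²)(nΣY² − (ΣY)²)]
Numerator: 10×3297 − 182×167 = 2576
Denominator: √[(39300 − 33124)(30150 − 27889)] = √[6176 × 2261] = 3736.8350
r = 2576 / 3736.8350 ≈ 0.6894

0.6894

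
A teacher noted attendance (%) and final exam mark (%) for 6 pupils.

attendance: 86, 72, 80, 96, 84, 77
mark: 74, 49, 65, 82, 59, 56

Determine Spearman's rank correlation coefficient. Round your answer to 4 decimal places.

Rank attendance: 5, 1, 3, 6, 4, 2
Rank mark: 5, 1, 4, 6, 3, 2
d = rank(attendance) − rank(mark): 0, 0, -1, 0, 1, 0; Σd² = 2
ρ = 1 − 6Σd² / [n(n²−1)] = 1 − 6×2 / (6×35) = 1 − 12/210 ≈ 0.9429

0.9429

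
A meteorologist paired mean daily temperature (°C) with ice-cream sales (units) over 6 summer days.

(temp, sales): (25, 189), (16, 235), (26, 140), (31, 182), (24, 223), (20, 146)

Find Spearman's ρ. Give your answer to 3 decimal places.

-0.543

Rank temp: 4, 1, 5, 6, 3, 2
Rank sales: 4, 6, 1, 3, 5, 2
d = rank(temp) − rank(sales): 0, -5, 4, 3, -2, 0; Σd² = 54
ρ = 1 − 6Σd² / [n(n²−1)] = 1 − 6×54 / (6×35) = 1 − 324/210 ≈ -0.543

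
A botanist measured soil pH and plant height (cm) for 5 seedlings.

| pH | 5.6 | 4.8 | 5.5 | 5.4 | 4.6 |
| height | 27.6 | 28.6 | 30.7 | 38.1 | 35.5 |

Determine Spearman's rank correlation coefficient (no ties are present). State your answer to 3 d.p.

-0.500

Rank pH: 5, 2, 4, 3, 1
Rank height: 1, 2, 3, 5, 4
d = rank(pH) − rank(height): 4, 0, 1, -2, -3; Σd² = 30
ρ = 1 − 6Σd² / [n(n²−1)] = 1 − 6×30 / (5×24) = 1 − 180/120 ≈ -0.500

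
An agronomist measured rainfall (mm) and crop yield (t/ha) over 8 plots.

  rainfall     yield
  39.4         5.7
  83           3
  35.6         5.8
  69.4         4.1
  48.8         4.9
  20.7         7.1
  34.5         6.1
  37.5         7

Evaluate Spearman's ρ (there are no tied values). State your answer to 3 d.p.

-0.929

Rank rainfall: 5, 8, 3, 7, 6, 1, 2, 4
Rank yield: 4, 1, 5, 2, 3, 8, 6, 7
d = rank(rainfall) − rank(yield): 1, 7, -2, 5, 3, -7, -4, -3; Σd² = 162
ρ = 1 − 6Σd² / [n(n²−1)] = 1 − 6×162 / (8×63) = 1 − 972/504 ≈ -0.929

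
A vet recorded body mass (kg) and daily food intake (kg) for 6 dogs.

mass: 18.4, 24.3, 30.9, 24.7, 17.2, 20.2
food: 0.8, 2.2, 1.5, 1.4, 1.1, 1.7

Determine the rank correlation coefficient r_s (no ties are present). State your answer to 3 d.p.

0.486

Rank mass: 2, 4, 6, 5, 1, 3
Rank food: 1, 6, 4, 3, 2, 5
d = rank(mass) − rank(food): 1, -2, 2, 2, -1, -2; Σd² = 18
ρ = 1 − 6Σd² / [n(n²−1)] = 1 − 6×18 / (6×35) = 1 − 108/210 ≈ 0.486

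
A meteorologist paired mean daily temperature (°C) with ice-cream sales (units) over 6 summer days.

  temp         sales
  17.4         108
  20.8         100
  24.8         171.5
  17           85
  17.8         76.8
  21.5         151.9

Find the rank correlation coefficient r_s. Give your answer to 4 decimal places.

0.7143

Rank temp: 2, 4, 6, 1, 3, 5
Rank sales: 4, 3, 6, 2, 1, 5
d = rank(temp) − rank(sales): -2, 1, 0, -1, 2, 0; Σd² = 10
ρ = 1 − 6Σd² / [n(n²−1)] = 1 − 6×10 / (6×35) = 1 − 60/210 ≈ 0.7143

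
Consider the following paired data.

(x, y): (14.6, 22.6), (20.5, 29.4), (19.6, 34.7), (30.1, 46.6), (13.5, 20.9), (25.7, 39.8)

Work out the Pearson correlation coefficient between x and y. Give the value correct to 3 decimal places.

n = 6, Σx = 124, Σy = 194, Σx² = 2766.32, Σy² = 6771.62, Σxy = 4320.45
nΣxy − ΣxΣy = 25922.7 − 24056 = 1866.7
nΣx² − (Σx)² = 16597.92 − 15376 = 1221.92; nΣy² − (Σy)² = 40629.72 − 37636 = 2993.72
r = 1866.7 / √(1221.92 × 2993.72) = 1866.7 / 1912.6124 ≈ 0.976

0.976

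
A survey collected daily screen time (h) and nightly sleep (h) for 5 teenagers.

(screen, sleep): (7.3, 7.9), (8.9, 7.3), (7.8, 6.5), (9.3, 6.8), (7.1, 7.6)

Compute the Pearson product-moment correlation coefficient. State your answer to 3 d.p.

n = 5, Σx = 40.4, Σy = 36.1, Σx² = 330.24, Σy² = 261.95, Σxy = 290.54
nΣxy − ΣxΣy = 1452.7 − 1458.44 = -5.74
nΣx² − (Σx)² = 1651.2 − 1632.16 = 19.04; nΣy² − (Σy)² = 1309.75 − 1303.21 = 6.54
r = -5.74 / √(19.04 × 6.54) = -5.74 / 11.1589 ≈ -0.514

-0.514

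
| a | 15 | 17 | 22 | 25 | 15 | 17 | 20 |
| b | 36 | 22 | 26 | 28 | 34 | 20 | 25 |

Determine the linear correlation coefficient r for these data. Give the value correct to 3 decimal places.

-0.287

n = 7, Σa = 131, Σb = 191, Σa² = 2537, Σb² = 5421, Σab = 3536
nΣab − ΣaΣb = 24752 − 25021 = -269
nΣa² − (Σa)² = 17759 − 17161 = 598; nΣb² − (Σb)² = 37947 − 36481 = 1466
r = -269 / √(598 × 1466) = -269 / 936.3055 ≈ -0.287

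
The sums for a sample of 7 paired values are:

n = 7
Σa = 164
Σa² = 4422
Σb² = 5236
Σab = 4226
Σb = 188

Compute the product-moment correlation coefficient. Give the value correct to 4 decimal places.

-0.5426

r = (nΣab − ΣaΣb) / √[(nΣa² − (Σa)²)(nΣb² − (Σb)²)]
Numerator: 7×4226 − 164×188 = -1250
Denominator: √[(30954 − 26896)(36652 − 35344)] = √[4058 × 1308] = 2303.8802
r = -1250 / 2303.8802 ≈ -0.5426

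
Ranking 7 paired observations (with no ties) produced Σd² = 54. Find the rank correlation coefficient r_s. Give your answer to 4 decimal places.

ρ = 1 − 6Σd² / [n(n²−1)] = 1 − 6×54 / (7×48)
  = 1 − 324/336 = 1 − 0.96429 ≈ 0.0357

0.0357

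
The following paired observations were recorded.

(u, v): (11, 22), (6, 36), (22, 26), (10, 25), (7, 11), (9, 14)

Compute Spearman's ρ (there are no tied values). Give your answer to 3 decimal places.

Rank u: 5, 1, 6, 4, 2, 3
Rank v: 3, 6, 5, 4, 1, 2
d = rank(u) − rank(v): 2, -5, 1, 0, 1, 1; Σd² = 32
ρ = 1 − 6Σd² / [n(n²−1)] = 1 − 6×32 / (6×35) = 1 − 192/210 ≈ 0.086

0.086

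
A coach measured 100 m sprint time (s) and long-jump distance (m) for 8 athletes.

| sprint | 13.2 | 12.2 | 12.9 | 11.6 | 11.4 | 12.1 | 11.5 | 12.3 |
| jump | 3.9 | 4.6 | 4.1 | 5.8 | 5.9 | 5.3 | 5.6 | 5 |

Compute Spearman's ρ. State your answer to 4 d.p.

-0.9524

Rank sprint: 8, 5, 7, 3, 1, 4, 2, 6
Rank jump: 1, 3, 2, 7, 8, 5, 6, 4
d = rank(sprint) − rank(jump): 7, 2, 5, -4, -7, -1, -4, 2; Σd² = 164
ρ = 1 − 6Σd² / [n(n²−1)] = 1 − 6×164 / (8×63) = 1 − 984/504 ≈ -0.9524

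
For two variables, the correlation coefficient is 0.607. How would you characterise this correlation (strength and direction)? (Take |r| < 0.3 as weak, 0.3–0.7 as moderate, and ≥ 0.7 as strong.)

moderate positive

r = 0.607 > 0 so the relationship is positive.
|r| = 0.607, which falls in the moderate range.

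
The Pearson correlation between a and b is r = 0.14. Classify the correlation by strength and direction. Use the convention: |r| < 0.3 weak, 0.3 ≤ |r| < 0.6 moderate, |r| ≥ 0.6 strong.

r = 0.14 > 0 so the relationship is positive.
|r| = 0.14, which falls in the weak range.

weak positive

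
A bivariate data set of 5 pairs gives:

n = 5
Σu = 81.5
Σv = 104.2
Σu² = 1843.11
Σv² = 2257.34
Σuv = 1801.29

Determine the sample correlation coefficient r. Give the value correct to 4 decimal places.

0.4893

r = (nΣuv − ΣuΣv) / √[(nΣu² − (Σu)²)(nΣv² − (Σv)²)]
Numerator: 5×1801.29 − 81.5×104.2 = 514.15
Denominator: √[(9215.55 − 6642.25)(11286.7 − 10857.64)] = √[2573.3 × 429.06] = 1050.7617
r = 514.15 / 1050.7617 ≈ 0.4893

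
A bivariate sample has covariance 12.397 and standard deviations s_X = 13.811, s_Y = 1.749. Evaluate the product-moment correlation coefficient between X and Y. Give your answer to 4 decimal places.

r = Cov(X,Y) / (s_X · s_Y) = 12.397 / (13.811 × 1.749)
  = 12.397 / 24.1554 ≈ 0.5132

0.5132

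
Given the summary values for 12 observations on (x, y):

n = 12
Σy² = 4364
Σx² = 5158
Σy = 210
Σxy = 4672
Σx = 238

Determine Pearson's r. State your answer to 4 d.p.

r = (nΣxy − ΣxΣy) / √[(nΣx² − (Σx)²)(nΣy² − (Σy)²)]
Numerator: 12×4672 − 238×210 = 6084
Denominator: √[(61896 − 56644)(52368 − 44100)] = √[5252 × 8268] = 6589.6537
r = 6084 / 6589.6537 ≈ 0.9233

0.9233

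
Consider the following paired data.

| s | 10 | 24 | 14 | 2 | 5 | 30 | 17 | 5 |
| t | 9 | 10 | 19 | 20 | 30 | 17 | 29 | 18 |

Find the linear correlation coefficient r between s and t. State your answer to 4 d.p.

n = 8, Σs = 107, Σt = 152, Σs² = 2115, Σt² = 3296, Σst = 1879
nΣst − ΣsΣt = 15032 − 16264 = -1232
nΣs² − (Σs)² = 16920 − 11449 = 5471; nΣt² − (Σt)² = 26368 − 23104 = 3264
r = -1232 / √(5471 × 3264) = -1232 / 4225.7951 ≈ -0.2915

-0.2915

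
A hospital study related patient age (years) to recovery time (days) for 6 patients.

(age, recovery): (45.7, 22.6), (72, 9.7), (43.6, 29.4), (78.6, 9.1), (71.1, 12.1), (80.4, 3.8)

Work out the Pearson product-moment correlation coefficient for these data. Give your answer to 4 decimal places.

n = 6, Σx = 391.4, Σy = 86.7, Σx² = 26870.78, Σy² = 1712.87, Σxy = 4894.15
nΣxy − ΣxΣy = 29364.9 − 33934.38 = -4569.48
nΣx² − (Σx)² = 161224.68 − 153193.96 = 8030.72; nΣy² − (Σy)² = 10277.22 − 7516.89 = 2760.33
r = -4569.48 / √(8030.72 × 2760.33) = -4569.48 / 4708.2308 ≈ -0.9705

-0.9705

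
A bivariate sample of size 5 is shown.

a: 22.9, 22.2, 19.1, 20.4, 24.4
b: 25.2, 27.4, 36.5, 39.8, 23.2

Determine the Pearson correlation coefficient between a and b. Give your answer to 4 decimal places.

-0.9074

n = 5, Σa = 109, Σb = 152.1, Σa² = 2393.58, Σb² = 4840.33, Σab = 3260.51
nΣab − ΣaΣb = 16302.55 − 16578.9 = -276.35
nΣa² − (Σa)² = 11967.9 − 11881 = 86.9; nΣb² − (Σb)² = 24201.65 − 23134.41 = 1067.24
r = -276.35 / √(86.9 × 1067.24) = -276.35 / 304.5376 ≈ -0.9074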